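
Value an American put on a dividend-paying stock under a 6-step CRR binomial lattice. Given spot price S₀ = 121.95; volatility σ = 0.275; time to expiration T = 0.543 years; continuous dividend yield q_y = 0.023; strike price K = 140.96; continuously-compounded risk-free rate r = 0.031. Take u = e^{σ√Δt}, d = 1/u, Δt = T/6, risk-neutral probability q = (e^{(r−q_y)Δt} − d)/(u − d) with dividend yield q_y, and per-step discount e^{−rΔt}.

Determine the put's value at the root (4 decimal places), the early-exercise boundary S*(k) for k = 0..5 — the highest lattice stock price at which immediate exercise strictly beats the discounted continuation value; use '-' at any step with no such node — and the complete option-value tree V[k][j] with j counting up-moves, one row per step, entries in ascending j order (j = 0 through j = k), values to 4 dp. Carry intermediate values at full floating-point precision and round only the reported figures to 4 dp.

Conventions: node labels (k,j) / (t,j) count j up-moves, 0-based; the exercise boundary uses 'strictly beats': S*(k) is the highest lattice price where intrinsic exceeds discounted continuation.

Δt=0.09050, u=1.08625, d=0.92060, q=0.48370, disc=e^(-rΔt)=0.99720
k=6 terminal: V=max(K-S,0) → 66.7248 53.3675 37.6067 19.0100 0.0000 0.0000 0.0000
k=5: j=0 S=80.6377 intr=60.3223 cont=60.0950 V=60.3223[EX]; j=1 S=95.1471 intr=45.8129 cont=45.6158 V=45.8129[EX]; j=2 S=112.2673 intr=28.6927 cont=28.5313 V=28.6927[EX]; j=3 S=132.4678 intr=8.4922 cont=9.7873 V=9.7873[hold]; j=4 S=156.3032 intr=0.0000 cont=0.0000 V=0.0000[hold]; j=5 S=184.4273 intr=0.0000 cont=0.0000 V=0.0000[hold]  S*(5)=112.2673
k=4: j=0 S=87.5925 intr=53.3675 cont=53.1547 V=53.3675[EX]; j=1 S=103.3533 intr=37.6067 cont=37.4267 V=37.6067[EX]; j=2 S=121.9500 intr=19.0100 cont=19.4934 V=19.4934[hold]; j=3 S=143.8928 intr=0.0000 cont=5.0390 V=5.0390[hold]; j=4 S=169.7839 intr=0.0000 cont=0.0000 V=0.0000[hold]  S*(4)=103.3533
k=3: j=0 S=95.1471 intr=45.8129 cont=45.6158 V=45.8129[EX]; j=1 S=112.2673 intr=28.6927 cont=28.7644 V=28.7644[hold]; j=2 S=132.4678 intr=8.4922 cont=12.4668 V=12.4668[hold]; j=3 S=156.3032 intr=0.0000 cont=2.5943 V=2.5943[hold]  S*(3)=95.1471
k=2: j=0 S=103.3533 intr=37.6067 cont=37.4613 V=37.6067[EX]; j=1 S=121.9500 intr=19.0100 cont=20.8227 V=20.8227[hold]; j=2 S=143.8928 intr=0.0000 cont=7.6699 V=7.6699[hold]  S*(2)=103.3533
k=1: j=0 S=112.2673 intr=28.6927 cont=29.4056 V=29.4056[hold]; j=1 S=132.4678 intr=8.4922 cont=14.4202 V=14.4202[hold]  S*(1)=-
k=0: j=0 S=121.9500 intr=19.0100 cont=22.0951 V=22.0951[hold]  S*(0)=-

price = 22.0951
boundary = - - 103.3533 95.1471 103.3533 112.2673
tree:
22.0951
29.4056 14.4202
37.6067 20.8227 7.6699
45.8129 28.7644 12.4668 2.5943
53.3675 37.6067 19.4934 5.0390 0.0000
60.3223 45.8129 28.6927 9.7873 0.0000 0.0000
66.7248 53.3675 37.6067 19.0100 0.0000 0.0000 0.0000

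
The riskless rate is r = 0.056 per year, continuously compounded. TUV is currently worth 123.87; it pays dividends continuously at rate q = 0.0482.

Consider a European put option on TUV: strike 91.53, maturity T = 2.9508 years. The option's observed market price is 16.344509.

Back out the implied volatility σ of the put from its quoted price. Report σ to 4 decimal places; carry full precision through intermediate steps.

At σ = 0.4716 the Black–Scholes value reproduces the quote:
σ√T = 0.4716·√2.9508 = 0.810109
d₁ = (ln(S/K) + (r−q+σ²/2)T) / (σ√T) = (ln(123.87/91.53) + (0.056−0.0482+0.4716²/2)·2.9508) / 0.810109 = (0.302566 + 0.351155) / 0.810109 = 0.806954
d₂ = d₁ − σ√T = 0.806954 − 0.810109 = -0.003156
e^{−rT} = 0.847686
e^{−qT} = 0.867423
N(−d₁) = 0.209847,  N(−d₂) = 0.501259
V = K·e^{−rT}·N(−d₂) − S·e^{−qT}·N(−d₁) = 38.892041 − 22.547532 = 16.344509 (the quoted price), and the Black–Scholes price is strictly increasing in σ, so σ is unique

sigma = 0.4716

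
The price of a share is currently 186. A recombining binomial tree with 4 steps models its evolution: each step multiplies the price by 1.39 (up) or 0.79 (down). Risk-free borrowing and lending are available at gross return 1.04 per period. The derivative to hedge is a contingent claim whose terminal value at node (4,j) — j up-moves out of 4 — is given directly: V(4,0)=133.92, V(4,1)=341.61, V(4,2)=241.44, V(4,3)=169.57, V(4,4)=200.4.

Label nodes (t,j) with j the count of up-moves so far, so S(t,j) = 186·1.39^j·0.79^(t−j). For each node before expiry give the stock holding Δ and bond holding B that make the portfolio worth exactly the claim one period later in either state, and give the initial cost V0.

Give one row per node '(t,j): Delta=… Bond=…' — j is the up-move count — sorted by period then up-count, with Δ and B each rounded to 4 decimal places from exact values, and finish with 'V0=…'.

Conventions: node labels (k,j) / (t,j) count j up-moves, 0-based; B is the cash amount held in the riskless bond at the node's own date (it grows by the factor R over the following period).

Since d<R<u, set p* = (R−d)/(u−d) = 0.4167; price each node as the discounted p*-expectation of its children.
Terminal payoffs: V(4,0)=133.9200, V(4,1)=341.6100, V(4,2)=241.4400, V(4,3)=169.5700, V(4,4)=200.4000
Node (3,0) S=91.7053: V=(p*·341.6100+(1−p*)·133.9200)/1.04=211.9784; Δ=(341.6100−133.9200)/(127.4703−72.4472)=3.7746; B=V−Δ·S=-134.1716
Node (3,1) S=161.3548: V=(p*·241.4400+(1−p*)·341.6100)/1.04=288.3389; Δ=(241.4400−341.6100)/(224.2832−127.4703)=-1.0347; B=V−Δ·S=455.2889
Node (3,2) S=283.9028: V=(p*·169.5700+(1−p*)·241.4400)/1.04=203.3598; Δ=(169.5700−241.4400)/(394.6249−224.2832)=-0.4219; B=V−Δ·S=323.1431
Node (3,3) S=499.5251: V=(p*·200.4000+(1−p*)·169.5700)/1.04=175.3998; Δ=(200.4000−169.5700)/(694.3399−394.6249)=0.1029; B=V−Δ·S=124.0165
Node (2,0) S=116.0826: V=(p*·288.3389+(1−p*)·211.9784)/1.04=234.4185; Δ=(288.3389−211.9784)/(161.3548−91.7053)=1.0964; B=V−Δ·S=107.1509
Node (2,1) S=204.2466: V=(p*·203.3598+(1−p*)·288.3389)/1.04=243.2028; Δ=(203.3598−288.3389)/(283.9028−161.3548)=-0.6934; B=V−Δ·S=384.8348
Node (2,2) S=359.3706: V=(p*·175.3998+(1−p*)·203.3598)/1.04=184.3363; Δ=(175.3998−203.3598)/(499.5251−283.9028)=-0.1297; B=V−Δ·S=230.9362
Node (1,0) S=146.9400: V=(p*·243.2028+(1−p*)·234.4185)/1.04=228.9218; Δ=(243.2028−234.4185)/(204.2466−116.0826)=0.0996; B=V−Δ·S=214.2813
Node (1,1) S=258.5400: V=(p*·184.3363+(1−p*)·243.2028)/1.04=210.2646; Δ=(184.3363−243.2028)/(359.3706−204.2466)=-0.3795; B=V−Δ·S=308.3754
Node (0,0) S=186.0000: V=(p*·210.2646+(1−p*)·228.9218)/1.04=212.6423; Δ=(210.2646−228.9218)/(258.5400−146.9400)=-0.1672; B=V−Δ·S=243.7376
Verification: the root portfolio costs Δ(0,0)·S0 + B(0,0) = 212.6423, matching V0.

(0,0): Delta=-0.1672 Bond=243.7376
(1,0): Delta=0.0996 Bond=214.2813
(1,1): Delta=-0.3795 Bond=308.3754
(2,0): Delta=1.0964 Bond=107.1509
(2,1): Delta=-0.6934 Bond=384.8348
(2,2): Delta=-0.1297 Bond=230.9362
(3,0): Delta=3.7746 Bond=-134.1716
(3,1): Delta=-1.0347 Bond=455.2889
(3,2): Delta=-0.4219 Bond=323.1431
(3,3): Delta=0.1029 Bond=124.0165
V0=212.6423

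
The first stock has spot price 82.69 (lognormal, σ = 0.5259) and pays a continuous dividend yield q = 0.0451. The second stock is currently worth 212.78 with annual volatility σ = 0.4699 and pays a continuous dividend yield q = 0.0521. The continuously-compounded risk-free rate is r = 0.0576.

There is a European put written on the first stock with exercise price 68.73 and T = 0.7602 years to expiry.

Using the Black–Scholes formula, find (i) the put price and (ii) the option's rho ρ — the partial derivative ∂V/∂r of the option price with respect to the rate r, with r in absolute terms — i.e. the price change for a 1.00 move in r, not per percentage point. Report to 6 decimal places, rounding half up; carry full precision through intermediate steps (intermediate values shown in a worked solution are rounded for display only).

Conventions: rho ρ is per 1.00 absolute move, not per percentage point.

price = 7.295558
ρ = -21.144309

σ√T = 0.5259·√0.7602 = 0.458529
d₁ = (ln(S/K) + (r−q+σ²/2)T) / (σ√T) = (ln(82.69/68.73) + (0.0576−0.0451+0.5259²/2)·0.7602) / 0.458529 = (0.184913 + 0.114627) / 0.458529 = 0.653262
d₂ = d₁ − σ√T = 0.653262 − 0.458529 = 0.194733
e^{−rT} = 0.957157
e^{−qT} = 0.966296
N(−d₁) = 0.256794,  N(−d₂) = 0.422801
Put price V = K·e^{−rT}·N(−d₂) − S·e^{−qT}·N(−d₁) = 27.814139 − 20.518582 = 7.295558
ρ = −K·T·e^{−rT}·N(−d₂) = -21.144309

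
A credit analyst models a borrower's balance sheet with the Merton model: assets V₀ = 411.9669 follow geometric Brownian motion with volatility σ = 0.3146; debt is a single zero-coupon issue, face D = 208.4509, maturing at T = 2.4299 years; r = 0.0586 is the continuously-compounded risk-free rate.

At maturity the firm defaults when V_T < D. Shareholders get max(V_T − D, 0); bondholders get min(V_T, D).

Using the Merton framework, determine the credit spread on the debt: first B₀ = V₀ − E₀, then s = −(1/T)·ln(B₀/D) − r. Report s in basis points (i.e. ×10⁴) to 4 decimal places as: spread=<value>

With assets at 411.9669 and a single debt payment of 208.4509 at 2.4299 years:
d₁ = [ln(V₀/D) + (r + σ²/2)T] / (σ√T)
   = [ln(411.9669/208.4509) + (0.0586 + 0.5·0.3146²)·2.4299] / (0.3146·√2.4299)
   = [0.681239 + 0.262640] / 0.490403 = 1.924702
d₂ = d₁ − σ√T = 1.924702 − 0.490403 = 1.434299
N(d₁) = 0.972867,  N(d₂) = 0.924257,  e^(−rT) = 0.867281
E₀ = V₀·N(d₁) − D·e^(−rT)·N(d₂)
   = 411.9669·0.972867 − 208.4509·0.867281·0.924257 = 233.696662
B₀ = V₀ − E₀ = 411.9669 − 233.696662 = 178.270238
spread = −(1/T)·ln(B₀/D) − r = −(1/2.4299)·ln(178.270238/208.4509) − 0.0586 = 0.00576600
in basis points: 0.00576600 × 10⁴ = 57.6600 bp

spread=57.6600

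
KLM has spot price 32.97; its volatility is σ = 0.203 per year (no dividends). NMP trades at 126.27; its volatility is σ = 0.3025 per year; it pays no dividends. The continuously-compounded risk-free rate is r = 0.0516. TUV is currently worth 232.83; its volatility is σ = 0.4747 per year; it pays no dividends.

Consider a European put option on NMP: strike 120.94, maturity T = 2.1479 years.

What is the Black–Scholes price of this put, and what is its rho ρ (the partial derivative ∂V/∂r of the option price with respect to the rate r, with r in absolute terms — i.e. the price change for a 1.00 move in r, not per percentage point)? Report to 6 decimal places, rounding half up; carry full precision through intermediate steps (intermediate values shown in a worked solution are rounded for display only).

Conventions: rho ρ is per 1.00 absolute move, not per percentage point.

σ√T = 0.3025·√2.1479 = 0.443335
d₁ = (ln(S/K) + (r+σ²/2)T) / (σ√T) = (ln(126.27/120.94) + (0.0516+0.3025²/2)·2.1479) / 0.443335 = (0.043128 + 0.209105) / 0.443335 = 0.568943
d₂ = d₁ − σ√T = 0.568943 − 0.443335 = 0.125608
e^{−rT} = 0.895089
N(−d₁) = 0.284697,  N(−d₂) = 0.450021
Put price V = K·e^{−rT}·N(−d₂) − S·N(−d₁) = 48.715743 − 35.948730 = 12.767013
ρ = −K·T·e^{−rT}·N(−d₂) = -104.636545

price = 12.767013
ρ = -104.636545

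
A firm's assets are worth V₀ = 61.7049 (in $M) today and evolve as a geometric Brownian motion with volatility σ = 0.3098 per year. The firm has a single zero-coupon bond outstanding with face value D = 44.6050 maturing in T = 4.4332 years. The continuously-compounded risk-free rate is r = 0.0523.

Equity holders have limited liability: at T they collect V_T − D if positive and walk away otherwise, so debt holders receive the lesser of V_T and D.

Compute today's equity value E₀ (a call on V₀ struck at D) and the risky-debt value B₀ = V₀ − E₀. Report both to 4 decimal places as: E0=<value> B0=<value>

Work the structural quantities from V₀ = 61.7049 against face 44.6050:
d₁ = [ln(V₀/D) + (r + σ²/2)T] / (σ√T)
   = [ln(61.7049/44.6050) + (0.0523 + 0.5·0.3098²)·4.4332] / (0.3098·√4.4332)
   = [0.324517 + 0.444597] / 0.652289 = 1.179100
d₂ = d₁ − σ√T = 1.179100 − 0.652289 = 0.526811
N(d₁) = 0.880821,  N(d₂) = 0.700838,  e^(−rT) = 0.793060
E₀ = V₀·N(d₁) − D·e^(−rT)·N(d₂)
   = 61.7049·0.880821 − 44.6050·0.793060·0.700838 = 29.559222
B₀ = V₀ − E₀ = 61.7049 − 29.559222 = 32.145678

E0=29.5592 B0=32.1457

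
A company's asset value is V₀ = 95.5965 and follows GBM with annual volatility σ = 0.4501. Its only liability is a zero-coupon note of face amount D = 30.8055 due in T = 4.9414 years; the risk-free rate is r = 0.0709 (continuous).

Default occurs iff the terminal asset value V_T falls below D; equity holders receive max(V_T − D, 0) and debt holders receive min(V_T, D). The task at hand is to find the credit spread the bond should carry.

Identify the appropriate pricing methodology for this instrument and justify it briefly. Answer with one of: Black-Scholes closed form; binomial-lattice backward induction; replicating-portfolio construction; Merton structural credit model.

Key observation: a levered firm with one bullet debt due at 4.9414 years is the canonical structural-credit setup: equity is a call on the firm's assets struck at the face value.

framework: Merton structural credit model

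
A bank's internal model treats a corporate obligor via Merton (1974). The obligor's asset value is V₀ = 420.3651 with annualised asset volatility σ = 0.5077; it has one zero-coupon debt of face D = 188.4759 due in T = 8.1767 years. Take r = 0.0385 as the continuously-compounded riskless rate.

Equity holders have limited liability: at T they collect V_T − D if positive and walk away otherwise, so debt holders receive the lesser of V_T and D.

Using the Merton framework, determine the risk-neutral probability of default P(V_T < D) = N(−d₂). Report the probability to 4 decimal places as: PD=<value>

With assets at 420.3651 and a single debt payment of 188.4759 at 8.1767 years:
d₁ = [ln(V₀/D) + (r + σ²/2)T] / (σ√T)
   = [ln(420.3651/188.4759) + (0.0385 + 0.5·0.5077²)·8.1767] / (0.5077·√8.1767)
   = [0.802153 + 1.368613] / 1.451765 = 1.495261
d₂ = d₁ − σ√T = 1.495261 − 1.451765 = 0.043496
risk-neutral PD = N(−d₂) = N(-0.043496) = 0.482653

PD=0.4827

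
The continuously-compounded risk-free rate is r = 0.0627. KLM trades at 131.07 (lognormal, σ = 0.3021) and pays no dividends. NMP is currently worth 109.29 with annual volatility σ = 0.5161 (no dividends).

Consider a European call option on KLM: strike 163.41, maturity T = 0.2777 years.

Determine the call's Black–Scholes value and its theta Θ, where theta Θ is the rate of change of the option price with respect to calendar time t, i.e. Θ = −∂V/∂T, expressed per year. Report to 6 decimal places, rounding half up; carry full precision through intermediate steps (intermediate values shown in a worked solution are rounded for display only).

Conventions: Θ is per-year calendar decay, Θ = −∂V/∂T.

σ√T = 0.3021·√0.2777 = 0.159198
d₁ = (ln(S/K) + (r+σ²/2)T) / (σ√T) = (ln(131.07/163.41) + (0.0627+0.3021²/2)·0.2777) / 0.159198 = (-0.220531 + 0.030084) / 0.159198 = -1.196287
d₂ = d₁ − σ√T = -1.196287 − 0.159198 = -1.355486
e^{−rT} = 0.982739
N(d₁) = 0.115792,  N(d₂) = 0.087631
Call price V = S·N(d₁) − K·e^{−rT}·N(d₂) = 15.176890 − 14.072679 = 1.104211
φ(d₁) = (1/√(2π))·e^{−d₁²/2} = 0.195052
Θ = −S·φ(d₁)·σ/(2√T) − r·K·e^{−rT}·N(d₂) = −7.328010 − 0.882357 = -8.210367

price = 1.104211
Θ = -8.210367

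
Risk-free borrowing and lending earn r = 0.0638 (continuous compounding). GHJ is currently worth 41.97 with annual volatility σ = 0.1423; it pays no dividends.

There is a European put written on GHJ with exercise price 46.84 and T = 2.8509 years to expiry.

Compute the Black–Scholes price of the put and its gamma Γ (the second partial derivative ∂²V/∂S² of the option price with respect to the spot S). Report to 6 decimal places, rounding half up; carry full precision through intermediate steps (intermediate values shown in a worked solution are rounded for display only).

price = 2.586056
Γ = 0.036218

σ√T = 0.1423·√2.8509 = 0.240268
d₁ = (ln(S/K) + (r+σ²/2)T) / (σ√T) = (ln(41.97/46.84) + (0.0638+0.1423²/2)·2.8509) / 0.240268 = (-0.109782 + 0.210752) / 0.240268 = 0.420236
d₂ = d₁ − σ√T = 0.420236 − 0.240268 = 0.179968
e^{−rT} = 0.833695
N(−d₁) = 0.337156,  N(−d₂) = 0.428589
Put price V = K·e^{−rT}·N(−d₂) − S·N(−d₁) = 16.736512 − 14.150456 = 2.586056
φ(d₁) = (1/√(2π))·e^{−d₁²/2} = 0.365226
Γ = φ(d₁) / (S·σ·√T) = 0.036218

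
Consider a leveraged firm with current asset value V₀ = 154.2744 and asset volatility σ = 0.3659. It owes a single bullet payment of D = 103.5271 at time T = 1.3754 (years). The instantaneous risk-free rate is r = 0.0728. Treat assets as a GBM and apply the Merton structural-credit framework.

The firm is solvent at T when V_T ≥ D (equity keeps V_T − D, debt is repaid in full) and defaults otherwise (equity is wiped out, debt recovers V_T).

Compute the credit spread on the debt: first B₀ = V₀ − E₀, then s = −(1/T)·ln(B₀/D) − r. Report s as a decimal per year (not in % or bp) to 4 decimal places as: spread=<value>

Work the structural quantities from V₀ = 154.2744 against face 103.5271:
d₁ = [ln(V₀/D) + (r + σ²/2)T] / (σ√T)
   = [ln(154.2744/103.5271) + (0.0728 + 0.5·0.3659²)·1.3754] / (0.3659·√1.3754)
   = [0.398899 + 0.192200] / 0.429118 = 1.377475
d₂ = d₁ − σ√T = 1.377475 − 0.429118 = 0.948357
N(d₁) = 0.915817,  N(d₂) = 0.828526,  e^(−rT) = 0.904721
E₀ = V₀·N(d₁) − D·e^(−rT)·N(d₂)
   = 154.2744·0.915817 − 103.5271·0.904721·0.828526 = 63.684841
B₀ = V₀ − E₀ = 154.2744 − 63.684841 = 90.589559
spread = −(1/T)·ln(B₀/D) − r = −(1/1.3754)·ln(90.589559/103.5271) − 0.0728 = 0.02425864

spread=0.0243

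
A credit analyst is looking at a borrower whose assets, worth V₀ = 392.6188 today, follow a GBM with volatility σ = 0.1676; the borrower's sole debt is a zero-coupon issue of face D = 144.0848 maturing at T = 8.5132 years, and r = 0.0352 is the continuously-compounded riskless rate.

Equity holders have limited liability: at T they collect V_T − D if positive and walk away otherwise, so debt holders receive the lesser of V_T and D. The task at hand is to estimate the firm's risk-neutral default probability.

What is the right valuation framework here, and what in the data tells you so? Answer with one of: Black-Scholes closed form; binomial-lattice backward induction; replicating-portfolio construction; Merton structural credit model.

framework: Merton structural credit model

Key observation: the asked-for credit quantity lives on the firm's capital structure — asset value, asset volatility, debt face 144.0848 — which is the structural model's domain.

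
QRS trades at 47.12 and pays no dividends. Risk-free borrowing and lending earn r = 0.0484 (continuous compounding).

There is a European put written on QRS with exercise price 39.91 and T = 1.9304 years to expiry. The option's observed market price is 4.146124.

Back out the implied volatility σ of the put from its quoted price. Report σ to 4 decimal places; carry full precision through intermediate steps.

At σ = 0.3720 the Black–Scholes value reproduces the quote:
σ√T = 0.372·√1.9304 = 0.516852
d₁ = (ln(S/K) + (r+σ²/2)T) / (σ√T) = (ln(47.12/39.91) + (0.0484+0.372²/2)·1.9304) / 0.516852 = (0.166071 + 0.227000) / 0.516852 = 0.760508
d₂ = d₁ − σ√T = 0.760508 − 0.516852 = 0.243655
e^{−rT} = 0.910801
N(−d₁) = 0.223476,  N(−d₂) = 0.403749
V = K·e^{−rT}·N(−d₂) − S·N(−d₁) = 14.676295 − 10.530171 = 4.146124 (the quoted price), and the Black–Scholes price is strictly increasing in σ, so σ is unique

sigma = 0.3720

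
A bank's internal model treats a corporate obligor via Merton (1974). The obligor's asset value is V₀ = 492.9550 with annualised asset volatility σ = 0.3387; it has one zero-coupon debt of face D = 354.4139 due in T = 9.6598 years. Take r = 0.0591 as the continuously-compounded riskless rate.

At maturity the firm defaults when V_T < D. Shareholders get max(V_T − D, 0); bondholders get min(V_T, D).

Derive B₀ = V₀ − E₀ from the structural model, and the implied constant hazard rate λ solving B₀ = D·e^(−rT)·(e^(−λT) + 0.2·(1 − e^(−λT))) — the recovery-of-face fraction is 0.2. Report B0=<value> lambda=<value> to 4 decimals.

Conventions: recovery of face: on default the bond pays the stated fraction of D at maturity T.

B0=167.1207 lambda=0.0240

Equity is a call on the firm's assets struck at D = 354.4139:
d₁ = [ln(V₀/D) + (r + σ²/2)T] / (σ√T)
   = [ln(492.9550/354.4139) + (0.0591 + 0.5·0.3387²)·9.6598] / (0.3387·√9.6598)
   = [0.329952 + 1.124969] / 1.052687 = 1.382103
d₂ = d₁ − σ√T = 1.382103 − 1.052687 = 0.329416
N(d₁) = 0.916530,  N(d₂) = 0.629079,  e^(−rT) = 0.565020
E₀ = V₀·N(d₁) − D·e^(−rT)·N(d₂)
   = 492.9550·0.916530 − 354.4139·0.565020·0.629079 = 325.834297
B₀ = V₀ − E₀ = 492.9550 − 325.834297 = 167.120703
e^(−λT) = (B₀·e^(rT)/D − 0.2)/(1 − 0.2) = (167.1207·1.769849/354.4139 − 0.2)/0.8 = 0.79319550
λ = −ln(0.79319550)/9.6598 = 0.023985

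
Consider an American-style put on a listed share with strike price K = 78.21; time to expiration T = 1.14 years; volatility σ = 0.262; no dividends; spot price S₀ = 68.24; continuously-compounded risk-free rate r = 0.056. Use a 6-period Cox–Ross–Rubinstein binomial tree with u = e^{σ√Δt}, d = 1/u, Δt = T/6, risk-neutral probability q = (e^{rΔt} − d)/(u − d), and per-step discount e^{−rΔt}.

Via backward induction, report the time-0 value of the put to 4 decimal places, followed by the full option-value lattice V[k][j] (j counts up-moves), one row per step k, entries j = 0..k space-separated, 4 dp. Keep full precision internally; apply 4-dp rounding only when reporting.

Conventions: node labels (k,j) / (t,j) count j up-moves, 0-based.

params: Δt=0.19000 u=1.12098 d=0.89208 q=0.51821 e^(-rΔt)=0.98942
t_6 payoffs: 43.8184 34.9937 23.9045 9.9700 0.0000 0.0000 0.0000
k=5: node(5,0) S=38.5523 payoff=39.6577 vs cont=38.8300 → 39.6577 [stop]  node(5,1) S=48.4446 payoff=29.7654 vs cont=28.9376 → 29.7654 [stop]  node(5,2) S=60.8753 payoff=17.3347 vs cont=16.5069 → 17.3347 [stop]  node(5,3) S=76.4957 payoff=1.7143 vs cont=4.7526 → 4.7526 [wait]  node(5,4) S=96.1241 payoff=0.0000 vs cont=0.0000 → 0.0000 [wait]  node(5,5) S=120.7892 payoff=0.0000 vs cont=0.0000 → 0.0000 [wait]
k=4: node(4,0) S=43.2163 payoff=34.9937 vs cont=34.1659 → 34.9937 [stop]  node(4,1) S=54.3055 payoff=23.9045 vs cont=23.0768 → 23.9045 [stop]  node(4,2) S=68.2400 payoff=9.9700 vs cont=10.7001 → 10.7001 [wait]  node(4,3) S=85.7501 payoff=0.0000 vs cont=2.2655 → 2.2655 [wait]  node(4,4) S=107.7532 payoff=0.0000 vs cont=0.0000 → 0.0000 [wait]
k=3: node(3,0) S=48.4446 payoff=29.7654 vs cont=28.9376 → 29.7654 [stop]  node(3,1) S=60.8753 payoff=17.3347 vs cont=16.8813 → 17.3347 [stop]  node(3,2) S=76.4957 payoff=1.7143 vs cont=6.2622 → 6.2622 [wait]  node(3,3) S=96.1241 payoff=0.0000 vs cont=1.0799 → 1.0799 [wait]
k=2: node(2,0) S=54.3055 payoff=23.9045 vs cont=23.0768 → 23.9045 [stop]  node(2,1) S=68.2400 payoff=9.9700 vs cont=11.4741 → 11.4741 [wait]  node(2,2) S=85.7501 payoff=0.0000 vs cont=3.5388 → 3.5388 [wait]
k=1: node(1,0) S=60.8753 payoff=17.3347 vs cont=17.2781 → 17.3347 [stop]  node(1,1) S=76.4957 payoff=1.7143 vs cont=7.2840 → 7.2840 [wait]
k=0: node(0,0) S=68.2400 payoff=9.9700 vs cont=11.9980 → 11.9980 [wait]

price = 11.9980
tree:
11.9980
17.3347 7.2840
23.9045 11.4741 3.5388
29.7654 17.3347 6.2622 1.0799
34.9937 23.9045 10.7001 2.2655 0.0000
39.6577 29.7654 17.3347 4.7526 0.0000 0.0000
43.8184 34.9937 23.9045 9.9700 0.0000 0.0000 0.0000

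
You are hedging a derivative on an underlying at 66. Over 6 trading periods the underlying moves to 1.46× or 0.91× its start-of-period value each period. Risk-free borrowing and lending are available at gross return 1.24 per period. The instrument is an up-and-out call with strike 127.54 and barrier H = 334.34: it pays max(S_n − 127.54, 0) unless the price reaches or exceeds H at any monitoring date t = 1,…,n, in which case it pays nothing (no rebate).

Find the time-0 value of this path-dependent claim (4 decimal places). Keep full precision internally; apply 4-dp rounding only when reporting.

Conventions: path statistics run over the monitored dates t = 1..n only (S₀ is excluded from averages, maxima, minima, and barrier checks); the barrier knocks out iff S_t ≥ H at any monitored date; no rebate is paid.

No-arbitrage gives p* = (R−d)/(u−d) = 0.6000: enumerate every path, weight its payoff by its p*-probability, and discount by R^6.
Enumerate all 2^6 = 64 price paths (U = up ×1.46, D = down ×0.91); each path with k up-moves has probability p*^k·(1−p*)^(6−k).
DDDDDD: M=60.0600, payoff=0.0000, prob=0.004096
UDDDDD: M=96.3600, payoff=0.0000, prob=0.006144
DUDDDD: M=87.6876, payoff=0.0000, prob=0.006144
UUDDDD: M=140.6856, payoff=0.0000, prob=0.009216
DDUDDD: M=79.7957, payoff=0.0000, prob=0.006144
UDUDDD: M=128.0239, payoff=0.0000, prob=0.009216
DUUDDD: M=128.0239, payoff=0.0000, prob=0.009216
UUUDDD: M=205.4010, payoff=27.2442, prob=0.013824
DDDUDD: M=72.6141, payoff=0.0000, prob=0.006144
UDDUDD: M=116.5017, payoff=0.0000, prob=0.009216
DUDUDD: M=116.5017, payoff=0.0000, prob=0.009216
UUDUDD: M=186.9149, payoff=27.2442, prob=0.013824
DDUUDD: M=116.5017, payoff=0.0000, prob=0.009216
UDUUDD: M=186.9149, payoff=27.2442, prob=0.013824
DUUUDD: M=186.9149, payoff=27.2442, prob=0.013824
UUUUDD: M=299.8854, payoff=120.7951, prob=0.020736
DDDDUD: M=66.0788, payoff=0.0000, prob=0.006144
UDDDUD: M=106.0166, payoff=0.0000, prob=0.009216
DUDDUD: M=106.0166, payoff=0.0000, prob=0.009216
UUDDUD: M=170.0925, payoff=27.2442, prob=0.013824
DDUDUD: M=106.0166, payoff=0.0000, prob=0.009216
UDUDUD: M=170.0925, payoff=27.2442, prob=0.013824
DUUDUD: M=170.0925, payoff=27.2442, prob=0.013824
UUUDUD: M=272.8957, payoff=120.7951, prob=0.020736
DDDUUD: M=106.0166, payoff=0.0000, prob=0.009216
UDDUUD: M=170.0925, payoff=27.2442, prob=0.013824
DUDUUD: M=170.0925, payoff=27.2442, prob=0.013824
UUDUUD: M=272.8957, payoff=120.7951, prob=0.020736
DDUUUD: M=170.0925, payoff=27.2442, prob=0.013824
UDUUUD: M=272.8957, payoff=120.7951, prob=0.020736
DUUUUD: M=272.8957, payoff=120.7951, prob=0.020736
UUUUUD: M=437.8327, payoff=0.0000, prob=0.031104
DDDDDU: M=60.1317, payoff=0.0000, prob=0.006144
UDDDDU: M=96.4751, payoff=0.0000, prob=0.009216
DUDDDU: M=96.4751, payoff=0.0000, prob=0.009216
UUDDDU: M=154.7842, payoff=27.2442, prob=0.013824
DDUDDU: M=96.4751, payoff=0.0000, prob=0.009216
UDUDDU: M=154.7842, payoff=27.2442, prob=0.013824
DUUDDU: M=154.7842, payoff=27.2442, prob=0.013824
UUUDDU: M=248.3351, payoff=120.7951, prob=0.020736
DDDUDU: M=96.4751, payoff=0.0000, prob=0.009216
UDDUDU: M=154.7842, payoff=27.2442, prob=0.013824
DUDUDU: M=154.7842, payoff=27.2442, prob=0.013824
UUDUDU: M=248.3351, payoff=120.7951, prob=0.020736
DDUUDU: M=154.7842, payoff=27.2442, prob=0.013824
UDUUDU: M=248.3351, payoff=120.7951, prob=0.020736
DUUUDU: M=248.3351, payoff=120.7951, prob=0.020736
UUUUDU: M=398.4278, payoff=0.0000, prob=0.031104
DDDDUU: M=96.4751, payoff=0.0000, prob=0.009216
UDDDUU: M=154.7842, payoff=27.2442, prob=0.013824
DUDDUU: M=154.7842, payoff=27.2442, prob=0.013824
UUDDUU: M=248.3351, payoff=120.7951, prob=0.020736
DDUDUU: M=154.7842, payoff=27.2442, prob=0.013824
UDUDUU: M=248.3351, payoff=120.7951, prob=0.020736
DUUDUU: M=248.3351, payoff=120.7951, prob=0.020736
UUUDUU: M=398.4278, payoff=0.0000, prob=0.031104
DDDUUU: M=154.7842, payoff=27.2442, prob=0.013824
UDDUUU: M=248.3351, payoff=120.7951, prob=0.020736
DUDUUU: M=248.3351, payoff=120.7951, prob=0.020736
UUDUUU: M=398.4278, payoff=0.0000, prob=0.031104
DDUUUU: M=248.3351, payoff=120.7951, prob=0.020736
UDUUUU: M=398.4278, payoff=0.0000, prob=0.031104
DUUUUU: M=398.4278, payoff=0.0000, prob=0.031104
UUUUUU: M=639.2358, payoff=0.0000, prob=0.046656
Price = Σ prob·payoff / R^6 = 45.104596 / 3.635215 = 12.4077

price = 12.4077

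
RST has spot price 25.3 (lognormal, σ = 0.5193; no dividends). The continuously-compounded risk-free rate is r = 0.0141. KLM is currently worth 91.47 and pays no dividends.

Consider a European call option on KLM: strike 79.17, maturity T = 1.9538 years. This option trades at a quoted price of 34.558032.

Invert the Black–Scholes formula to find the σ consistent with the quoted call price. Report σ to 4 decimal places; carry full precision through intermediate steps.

sigma = 0.5860

At σ = 0.5860 the Black–Scholes value reproduces the quote:
σ√T = 0.586·√1.9538 = 0.819101
d₁ = (ln(S/K) + (r+σ²/2)T) / (σ√T) = (ln(91.47/79.17) + (0.0141+0.586²/2)·1.9538) / 0.819101 = (0.144414 + 0.363012) / 0.819101 = 0.619491
d₂ = d₁ − σ√T = 0.619491 − 0.819101 = -0.199611
e^{−rT} = 0.972827
N(d₁) = 0.732203,  N(d₂) = 0.420893
V = S·N(d₁) − K·e^{−rT}·N(d₂) = 66.974649 − 32.416617 = 34.558032 (equal to the quote); since ∂V/∂σ > 0 for all σ, the implied volatility is unique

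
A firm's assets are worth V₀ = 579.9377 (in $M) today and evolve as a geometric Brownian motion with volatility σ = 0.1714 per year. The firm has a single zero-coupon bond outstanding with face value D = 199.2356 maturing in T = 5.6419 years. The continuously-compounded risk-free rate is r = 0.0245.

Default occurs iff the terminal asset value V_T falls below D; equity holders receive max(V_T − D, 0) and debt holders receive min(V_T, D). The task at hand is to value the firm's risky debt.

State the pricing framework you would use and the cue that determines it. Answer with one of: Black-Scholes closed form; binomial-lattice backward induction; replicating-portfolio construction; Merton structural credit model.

Key observation: the data describe a firm's assets (V₀ = 579.9377, GBM) and a single zero-coupon debt of face 199.2356, so credit quantities follow from equity-as-call in the structural model.

framework: Merton structural credit model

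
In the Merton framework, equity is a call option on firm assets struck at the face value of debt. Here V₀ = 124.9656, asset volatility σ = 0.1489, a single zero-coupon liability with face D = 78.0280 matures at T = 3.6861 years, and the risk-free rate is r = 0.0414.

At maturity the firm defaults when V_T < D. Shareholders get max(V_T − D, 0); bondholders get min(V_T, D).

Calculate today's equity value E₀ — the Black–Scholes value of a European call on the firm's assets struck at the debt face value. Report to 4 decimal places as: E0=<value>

Work the structural quantities from V₀ = 124.9656 against face 78.0280:
d₁ = [ln(V₀/D) + (r + σ²/2)T] / (σ√T)
   = [ln(124.9656/78.0280) + (0.0414 + 0.5·0.1489²)·3.6861] / (0.1489·√3.6861)
   = [0.470971 + 0.193467] / 0.285876 = 2.324214
d₂ = d₁ − σ√T = 2.324214 − 0.285876 = 2.038338
N(d₁) = 0.989943,  N(d₂) = 0.979242,  e^(−rT) = 0.858469
E₀ = V₀·N(d₁) − D·e^(−rT)·N(d₂)
   = 124.9656·0.989943 − 78.0280·0.858469·0.979242 = 58.114662

E0=58.1147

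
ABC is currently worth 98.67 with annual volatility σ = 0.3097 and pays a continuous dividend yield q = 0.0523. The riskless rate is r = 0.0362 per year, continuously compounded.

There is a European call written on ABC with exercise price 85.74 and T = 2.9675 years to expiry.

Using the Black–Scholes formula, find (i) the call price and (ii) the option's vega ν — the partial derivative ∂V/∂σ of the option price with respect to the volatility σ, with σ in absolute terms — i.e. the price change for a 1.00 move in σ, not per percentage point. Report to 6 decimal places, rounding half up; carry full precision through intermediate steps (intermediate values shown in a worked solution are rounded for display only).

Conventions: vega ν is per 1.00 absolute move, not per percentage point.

price = 20.972848
ν = 52.693428

σ√T = 0.3097·√2.9675 = 0.533503
d₁ = (ln(S/K) + (r−q+σ²/2)T) / (σ√T) = (ln(98.67/85.74) + (0.0362−0.0523+0.3097²/2)·2.9675) / 0.533503 = (0.140461 + 0.094536) / 0.533503 = 0.440480
d₂ = d₁ − σ√T = 0.440480 − 0.533503 = -0.093023
e^{−rT} = 0.898145
e^{−qT} = 0.856244
N(d₁) = 0.670205,  N(d₂) = 0.462943
Call price V = S·e^{−qT}·N(d₁) − K·e^{−rT}·N(d₂) = 56.622671 − 35.649824 = 20.972848
φ(d₁) = (1/√(2π))·e^{−d₁²/2} = 0.362058
ν = S·e^{−qT}·φ(d₁)·√T = 52.693428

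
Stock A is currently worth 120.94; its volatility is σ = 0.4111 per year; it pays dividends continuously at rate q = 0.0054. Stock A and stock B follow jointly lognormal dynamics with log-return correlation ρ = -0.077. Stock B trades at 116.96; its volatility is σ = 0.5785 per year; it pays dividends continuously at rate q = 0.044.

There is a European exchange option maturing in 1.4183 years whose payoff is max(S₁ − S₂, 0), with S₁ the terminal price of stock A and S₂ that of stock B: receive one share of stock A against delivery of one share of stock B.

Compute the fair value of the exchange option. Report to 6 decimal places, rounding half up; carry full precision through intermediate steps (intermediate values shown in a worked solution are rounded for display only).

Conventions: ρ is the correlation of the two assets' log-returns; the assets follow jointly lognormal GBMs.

σ_eff = √(σ₁² + σ₂² − 2ρσ₁σ₂) = √(0.4111² + 0.5785² − 2·-0.077·0.4111·0.5785) = 0.735044
d₁ = (ln(S₁/S₂) + (q₂ − q₁ + σ_eff²/2)T) / (σ_eff√T) = (ln(120.94/116.96) + (0.044 − 0.0054 + 0.270145)·1.4183) / 0.875382 = 0.538457
d₂ = d₁ − σ_eff√T = 0.538457 − 0.875382 = -0.336925
N(d₁) = 0.704869,  N(d₂) = 0.368087
V = S₁·e^{−q₁T}·N(d₁) − S₂·e^{−q₂T}·N(d₂) = 84.596491 − 40.446918 = 44.149573
Key observation: no risk-free rate is needed — with the second asset as numeraire the exchange option is a call on the ratio S₁/S₂, and r cancels out of the value.

exchange price = 44.149573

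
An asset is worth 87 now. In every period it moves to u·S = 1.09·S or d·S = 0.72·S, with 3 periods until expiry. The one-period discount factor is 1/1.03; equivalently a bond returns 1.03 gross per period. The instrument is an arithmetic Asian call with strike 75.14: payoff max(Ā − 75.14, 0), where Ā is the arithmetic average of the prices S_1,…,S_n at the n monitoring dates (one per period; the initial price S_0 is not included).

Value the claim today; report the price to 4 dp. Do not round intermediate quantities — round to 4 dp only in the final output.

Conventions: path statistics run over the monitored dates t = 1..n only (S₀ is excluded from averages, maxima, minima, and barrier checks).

No-arbitrage gives p* = (R−d)/(u−d) = 0.8378: enumerate every path, weight its payoff by its p*-probability, and discount by R^3.
Enumerate all 2^3 = 8 price paths (U = up ×1.09, D = down ×0.72); each path with k up-moves has probability p*^k·(1−p*)^(3−k).
DDD: Ā=46.7378, payoff=0.0000, prob=0.004264
UDD: Ā=70.7558, payoff=0.0000, prob=0.022032
DUD: Ā=60.0258, payoff=0.0000, prob=0.022032
UUD: Ā=90.8724, payoff=15.7324, prob=0.113833
DDU: Ā=52.3002, payoff=0.0000, prob=0.022032
UDU: Ā=79.1767, payoff=4.0367, prob=0.113833
DUU: Ā=68.4467, payoff=0.0000, prob=0.113833
UUU: Ā=103.6207, payoff=28.4807, prob=0.588139
Price = Σ prob·payoff / R^3 = 19.001021 / 1.092727 = 17.3886

price = 17.3886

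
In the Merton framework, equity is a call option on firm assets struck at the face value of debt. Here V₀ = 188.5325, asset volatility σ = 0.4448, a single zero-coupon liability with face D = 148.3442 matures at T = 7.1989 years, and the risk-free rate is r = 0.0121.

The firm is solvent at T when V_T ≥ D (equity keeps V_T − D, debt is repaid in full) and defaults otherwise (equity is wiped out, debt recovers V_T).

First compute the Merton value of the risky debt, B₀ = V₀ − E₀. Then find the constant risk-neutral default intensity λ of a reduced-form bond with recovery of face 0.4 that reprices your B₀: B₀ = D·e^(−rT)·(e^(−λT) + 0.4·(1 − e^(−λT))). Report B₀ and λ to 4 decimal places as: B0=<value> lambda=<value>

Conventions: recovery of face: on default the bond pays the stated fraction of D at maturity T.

B0=86.9681 lambda=0.1275

With assets at 188.5325 and a single debt payment of 148.3442 at 7.1989 years:
d₁ = [ln(V₀/D) + (r + σ²/2)T] / (σ√T)
   = [ln(188.5325/148.3442) + (0.0121 + 0.5·0.4448²)·7.1989] / (0.4448·√7.1989)
   = [0.239735 + 0.799247] / 1.193432 = 0.870583
d₂ = d₁ − σ√T = 0.870583 − 1.193432 = -0.322849
N(d₁) = 0.808009,  N(d₂) = 0.373405,  e^(−rT) = 0.916579
E₀ = V₀·N(d₁) − D·e^(−rT)·N(d₂)
   = 188.5325·0.808009 − 148.3442·0.916579·0.373405 = 101.564431
B₀ = V₀ − E₀ = 188.5325 − 101.564431 = 86.968069
e^(−λT) = (B₀·e^(rT)/D − 0.4)/(1 − 0.4) = (86.9681·1.091013/148.3442 − 0.4)/0.6 = 0.39936012
λ = −ln(0.39936012)/7.1989 = 0.127504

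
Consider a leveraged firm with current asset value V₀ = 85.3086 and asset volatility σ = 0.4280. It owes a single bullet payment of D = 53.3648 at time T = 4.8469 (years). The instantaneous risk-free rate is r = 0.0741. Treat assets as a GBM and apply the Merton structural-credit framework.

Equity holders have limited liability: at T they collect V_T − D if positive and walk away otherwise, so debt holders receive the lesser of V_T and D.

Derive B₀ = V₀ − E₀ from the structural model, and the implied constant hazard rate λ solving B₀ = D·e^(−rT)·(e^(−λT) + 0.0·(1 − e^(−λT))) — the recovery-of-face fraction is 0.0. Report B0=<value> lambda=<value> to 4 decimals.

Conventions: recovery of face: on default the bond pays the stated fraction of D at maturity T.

B0=32.0793 lambda=0.0309

Work the structural quantities from V₀ = 85.3086 against face 53.3648:
d₁ = [ln(V₀/D) + (r + σ²/2)T] / (σ√T)
   = [ln(85.3086/53.3648) + (0.0741 + 0.5·0.4280²)·4.8469] / (0.4280·√4.8469)
   = [0.469124 + 0.803093] / 0.942271 = 1.350160
d₂ = d₁ − σ√T = 1.350160 − 0.942271 = 0.407889
N(d₁) = 0.911518,  N(d₂) = 0.658322,  e^(−rT) = 0.698266
E₀ = V₀·N(d₁) − D·e^(−rT)·N(d₂)
   = 85.3086·0.911518 − 53.3648·0.698266·0.658322 = 53.229345
B₀ = V₀ − E₀ = 85.3086 − 53.229345 = 32.079255
e^(−λT) = (B₀·e^(rT)/D − 0)/(1 − 0) = (32.0793·1.432119/53.3648 − 0)/1 = 0.86089296
λ = −ln(0.86089296)/4.8469 = 0.030903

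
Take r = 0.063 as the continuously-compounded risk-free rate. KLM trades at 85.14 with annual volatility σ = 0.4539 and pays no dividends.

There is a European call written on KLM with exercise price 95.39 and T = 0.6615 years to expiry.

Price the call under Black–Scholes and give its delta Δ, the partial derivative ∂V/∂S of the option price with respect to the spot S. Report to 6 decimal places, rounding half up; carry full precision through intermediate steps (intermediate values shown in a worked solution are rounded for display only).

price = 9.997896
Δ = 0.495829

σ√T = 0.4539·√0.6615 = 0.369169
d₁ = (ln(S/K) + (r+σ²/2)T) / (σ√T) = (ln(85.14/95.39) + (0.063+0.4539²/2)·0.6615) / 0.369169 = (-0.113677 + 0.109817) / 0.369169 = -0.010454
d₂ = d₁ − σ√T = -0.010454 − 0.369169 = -0.379623
e^{−rT} = 0.959182
N(d₁) = 0.495829,  N(d₂) = 0.352113
Call price V = S·N(d₁) − K·e^{−rT}·N(d₂) = 42.214912 − 32.217016 = 9.997896
Δ = N(d₁) = 0.495829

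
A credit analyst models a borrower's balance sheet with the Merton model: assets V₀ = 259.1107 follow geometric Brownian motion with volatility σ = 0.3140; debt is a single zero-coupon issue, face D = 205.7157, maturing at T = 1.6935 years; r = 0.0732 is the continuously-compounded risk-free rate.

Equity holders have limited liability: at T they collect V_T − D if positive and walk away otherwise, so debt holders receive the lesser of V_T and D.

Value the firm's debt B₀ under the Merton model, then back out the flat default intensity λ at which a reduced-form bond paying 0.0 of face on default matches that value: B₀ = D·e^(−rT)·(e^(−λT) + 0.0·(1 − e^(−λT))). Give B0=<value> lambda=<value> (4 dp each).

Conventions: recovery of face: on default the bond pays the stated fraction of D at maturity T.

Work the structural quantities from V₀ = 259.1107 against face 205.7157:
d₁ = [ln(V₀/D) + (r + σ²/2)T] / (σ√T)
   = [ln(259.1107/205.7157) + (0.0732 + 0.5·0.3140²)·1.6935] / (0.3140·√1.6935)
   = [0.230760 + 0.207450] / 0.408622 = 1.072410
d₂ = d₁ − σ√T = 1.072410 − 0.408622 = 0.663787
N(d₁) = 0.858232,  N(d₂) = 0.746587,  e^(−rT) = 0.883411
E₀ = V₀·N(d₁) − D·e^(−rT)·N(d₂)
   = 259.1107·0.858232 − 205.7157·0.883411·0.746587 = 86.698677
B₀ = V₀ − E₀ = 259.1107 − 86.698677 = 172.412023
e^(−λT) = (B₀·e^(rT)/D − 0)/(1 − 0) = (172.4120·1.131975/205.7157 − 0)/1 = 0.94871774
λ = −ln(0.94871774)/1.6935 = 0.031086

B0=172.4120 lambda=0.0311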